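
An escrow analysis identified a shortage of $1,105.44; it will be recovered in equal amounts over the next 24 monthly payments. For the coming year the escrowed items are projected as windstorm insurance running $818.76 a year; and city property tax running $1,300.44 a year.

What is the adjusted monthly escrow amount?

$222.66

Windstorm insurance = $818.76
City property tax = $1,300.44
Combined annual = $2,119.20
Monthly escrow = $2,119.20 ÷ 12 = $176.60
Monthly shortage recovery: $1,105.44 / 24 = $46.06
Adjusted monthly = $176.60 + $46.06 = $222.66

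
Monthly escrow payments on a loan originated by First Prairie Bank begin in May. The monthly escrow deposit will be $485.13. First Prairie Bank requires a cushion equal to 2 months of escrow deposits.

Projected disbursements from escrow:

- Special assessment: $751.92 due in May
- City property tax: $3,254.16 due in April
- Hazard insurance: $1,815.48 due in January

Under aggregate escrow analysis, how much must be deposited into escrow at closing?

$1,237.05

Cushion = 2 × $485.13 = $970.26
Trial balance (start $0, +$485.13 each month, − disbursements):
  May: +$485.13 − $751.92 → -$266.79
  Jun: +$485.13 → $218.34
  Jul: +$485.13 → $703.47
  Aug: +$485.13 → $1,188.60
  Sep: +$485.13 → $1,673.73
  Oct: +$485.13 → $2,158.86
  Nov: +$485.13 → $2,643.99
  Dec: +$485.13 → $3,129.12
  Jan: +$485.13 − $1,815.48 → $1,798.77
  Feb: +$485.13 → $2,283.90
  Mar: +$485.13 → $2,769.03
  Apr: +$485.13 − $3,254.16 → $0.00
Lowest trial balance = -$266.79 (May)
Initial deposit = cushion − low point = $970.26 − (-$266.79) = $1,237.05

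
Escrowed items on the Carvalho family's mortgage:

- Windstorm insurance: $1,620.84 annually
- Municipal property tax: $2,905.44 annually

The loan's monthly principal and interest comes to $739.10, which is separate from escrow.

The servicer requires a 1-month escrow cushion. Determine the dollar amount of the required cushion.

$377.19

Windstorm insurance: $1,620.84
Municipal property tax: $2,905.44
Total per year = $1,620.84 + $2,905.44 = $4,526.28
Per month = $4,526.28 / 12 = $377.19
Reserve = 1 × $377.19 = $377.19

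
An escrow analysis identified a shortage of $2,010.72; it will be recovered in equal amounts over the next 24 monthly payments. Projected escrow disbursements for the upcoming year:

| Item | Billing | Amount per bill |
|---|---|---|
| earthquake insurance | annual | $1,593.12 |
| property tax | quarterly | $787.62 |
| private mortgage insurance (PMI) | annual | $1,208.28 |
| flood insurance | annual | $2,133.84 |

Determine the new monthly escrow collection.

$757.59

Earthquake insurance: $1,593.12/yr
Property tax: $787.62 × 4 = $3,150.48/yr
Private mortgage insurance (PMI): $1,208.28/yr
Flood insurance: $2,133.84/yr
Total annual escrow = $1,593.12 + $3,150.48 + $1,208.28 + $2,133.84 = $8,085.72
Monthly = $8,085.72 / 12 = $673.81
Monthly shortage recovery: $2,010.72 ÷ 24 = $83.78
New monthly escrow = $673.81 + $83.78 = $757.59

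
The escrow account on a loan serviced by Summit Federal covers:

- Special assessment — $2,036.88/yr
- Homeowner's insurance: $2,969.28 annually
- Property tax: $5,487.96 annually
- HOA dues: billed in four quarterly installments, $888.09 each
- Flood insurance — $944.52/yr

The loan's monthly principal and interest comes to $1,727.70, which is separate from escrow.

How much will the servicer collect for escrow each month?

Special assessment: $2,036.88 per year
Homeowner's insurance: $2,969.28 per year
Property tax: $5,487.96 per year
HOA dues: $888.09 × 4 = $3,552.36 per year
Flood insurance: $944.52 per year
Total per year = $2,036.88 + $2,969.28 + $5,487.96 + $3,552.36 + $944.52 = $14,991.00
Monthly = $14,991.00 ÷ 12 = $1,249.25

$1,249.25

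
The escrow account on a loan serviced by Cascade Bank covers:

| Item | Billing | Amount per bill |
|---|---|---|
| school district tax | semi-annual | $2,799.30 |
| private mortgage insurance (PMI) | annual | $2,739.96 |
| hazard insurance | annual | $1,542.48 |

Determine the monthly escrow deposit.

School district tax = $2,799.30 × 2 = $5,598.60/yr
Private mortgage insurance (PMI) = $2,739.96/yr
Hazard insurance = $1,542.48/yr
Total annual escrow = $5,598.60 + $2,739.96 + $1,542.48 = $9,881.04
Per month = $9,881.04 ÷ 12 = $823.42

$823.42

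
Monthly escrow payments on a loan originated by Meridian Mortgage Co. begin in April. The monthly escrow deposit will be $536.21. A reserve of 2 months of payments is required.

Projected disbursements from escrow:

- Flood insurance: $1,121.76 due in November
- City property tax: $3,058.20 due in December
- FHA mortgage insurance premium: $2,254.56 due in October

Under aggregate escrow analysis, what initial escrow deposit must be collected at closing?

$2,681.05

Cushion = 2 × $536.21 = $1,072.42
Trial balance (start $0, +$536.21 each month, − disbursements):
  Apr: +$536.21 → $536.21
  May: +$536.21 → $1,072.42
  Jun: +$536.21 → $1,608.63
  Jul: +$536.21 → $2,144.84
  Aug: +$536.21 → $2,681.05
  Sep: +$536.21 → $3,217.26
  Oct: +$536.21 − $2,254.56 → $1,498.91
  Nov: +$536.21 − $1,121.76 → $913.36
  Dec: +$536.21 − $3,058.20 → -$1,608.63
  Jan: +$536.21 → -$1,072.42
  Feb: +$536.21 → -$536.21
  Mar: +$536.21 → $0.00
Lowest trial balance = -$1,608.63 (Dec)
Initial deposit = cushion − low point = $1,072.42 − (-$1,608.63) = $2,681.05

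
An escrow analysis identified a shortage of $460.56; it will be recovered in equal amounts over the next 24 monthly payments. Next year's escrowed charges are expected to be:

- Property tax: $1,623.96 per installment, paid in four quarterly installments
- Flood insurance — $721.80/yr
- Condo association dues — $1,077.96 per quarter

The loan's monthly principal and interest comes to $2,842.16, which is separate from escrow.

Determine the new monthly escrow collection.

$979.98

Property tax = $1,623.96 × 4 = $6,495.84 annually
Flood insurance = $721.80 annually
Condo association dues = $1,077.96 × 4 = $4,311.84 annually
Total annual escrow = $11,529.48
Base monthly escrow = $11,529.48 ÷ 12 = $960.79
Monthly shortage recovery: $460.56 / 24 = $19.19
Adjusted monthly = $960.79 + $19.19 = $979.98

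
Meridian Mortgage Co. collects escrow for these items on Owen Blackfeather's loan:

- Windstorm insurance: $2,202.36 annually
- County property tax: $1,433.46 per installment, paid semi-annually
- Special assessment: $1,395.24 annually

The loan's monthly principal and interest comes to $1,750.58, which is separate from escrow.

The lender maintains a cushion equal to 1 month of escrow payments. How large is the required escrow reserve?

$538.71

Windstorm insurance: $2,202.36
County property tax: $1,433.46 × 2 = $2,866.92
Special assessment: $1,395.24
Total per year = $2,202.36 + $2,866.92 + $1,395.24 = $6,464.52
Monthly = $6,464.52 / 12 = $538.71
Reserve = 1 × $538.71 = $538.71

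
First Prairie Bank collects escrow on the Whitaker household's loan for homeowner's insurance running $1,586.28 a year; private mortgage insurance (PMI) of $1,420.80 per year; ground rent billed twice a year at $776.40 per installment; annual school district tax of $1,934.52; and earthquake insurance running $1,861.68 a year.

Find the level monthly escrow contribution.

$696.34

Homeowner's insurance = $1,586.28 per year
Private mortgage insurance (PMI) = $1,420.80 per year
Ground rent = $776.40 × 2 = $1,552.80 per year
School district tax = $1,934.52 per year
Earthquake insurance = $1,861.68 per year
Total annual escrow = $8,356.08
Monthly escrow = $8,356.08 / 12 = $696.34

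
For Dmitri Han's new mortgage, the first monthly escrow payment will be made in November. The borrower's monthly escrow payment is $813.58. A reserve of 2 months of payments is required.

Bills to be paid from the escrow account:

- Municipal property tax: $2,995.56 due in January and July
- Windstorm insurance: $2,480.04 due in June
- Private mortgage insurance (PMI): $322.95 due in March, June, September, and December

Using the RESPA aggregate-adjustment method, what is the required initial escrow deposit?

Cushion = 2 × $813.58 = $1,627.16
Trial balance (start $0, +$813.58 each month, − disbursements):
  Nov: +$813.58 → $813.58
  Dec: +$813.58 − $322.95 → $1,304.21
  Jan: +$813.58 − $2,995.56 → -$877.77
  Feb: +$813.58 → -$64.19
  Mar: +$813.58 − $322.95 → $426.44
  Apr: +$813.58 → $1,240.02
  May: +$813.58 → $2,053.60
  Jun: +$813.58 − $2,802.99 → $64.19
  Jul: +$813.58 − $2,995.56 → -$2,117.79
  Aug: +$813.58 → -$1,304.21
  Sep: +$813.58 − $322.95 → -$813.58
  Oct: +$813.58 → $0.00
Lowest trial balance = -$2,117.79 (Jul)
Initial deposit = cushion − low point = $1,627.16 − (-$2,117.79) = $3,744.95

$3,744.95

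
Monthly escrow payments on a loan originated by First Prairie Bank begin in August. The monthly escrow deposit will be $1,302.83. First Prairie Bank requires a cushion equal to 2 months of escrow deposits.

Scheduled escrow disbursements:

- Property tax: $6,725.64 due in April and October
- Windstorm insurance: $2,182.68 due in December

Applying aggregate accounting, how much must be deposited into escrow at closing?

Cushion = 2 × $1,302.83 = $2,605.66
Trial balance (start $0, +$1,302.83 each month, − disbursements):
  Aug: +$1,302.83 → $1,302.83
  Sep: +$1,302.83 → $2,605.66
  Oct: +$1,302.83 − $6,725.64 → -$2,817.15
  Nov: +$1,302.83 → -$1,514.32
  Dec: +$1,302.83 − $2,182.68 → -$2,394.17
  Jan: +$1,302.83 → -$1,091.34
  Feb: +$1,302.83 → $211.49
  Mar: +$1,302.83 → $1,514.32
  Apr: +$1,302.83 − $6,725.64 → -$3,908.49
  May: +$1,302.83 → -$2,605.66
  Jun: +$1,302.83 → -$1,302.83
  Jul: +$1,302.83 → $0.00
Lowest trial balance = -$3,908.49 (Apr)
Initial deposit = cushion − low point = $2,605.66 − (-$3,908.49) = $6,514.15

$6,514.15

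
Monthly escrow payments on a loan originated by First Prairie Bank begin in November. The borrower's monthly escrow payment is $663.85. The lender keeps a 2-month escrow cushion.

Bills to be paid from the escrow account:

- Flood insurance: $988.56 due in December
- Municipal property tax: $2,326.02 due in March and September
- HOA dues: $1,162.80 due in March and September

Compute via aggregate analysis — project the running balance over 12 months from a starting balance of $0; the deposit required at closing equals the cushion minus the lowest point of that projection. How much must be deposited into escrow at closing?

Cushion = 2 × $663.85 = $1,327.70
Trial balance (start $0, +$663.85 each month, − disbursements):
  Nov: +$663.85 → $663.85
  Dec: +$663.85 − $988.56 → $339.14
  Jan: +$663.85 → $1,002.99
  Feb: +$663.85 → $1,666.84
  Mar: +$663.85 − $3,488.82 → -$1,158.13
  Apr: +$663.85 → -$494.28
  May: +$663.85 → $169.57
  Jun: +$663.85 → $833.42
  Jul: +$663.85 → $1,497.27
  Aug: +$663.85 → $2,161.12
  Sep: +$663.85 − $3,488.82 → -$663.85
  Oct: +$663.85 → $0.00
Lowest trial balance = -$1,158.13 (Mar)
Initial deposit = cushion − low point = $1,327.70 − (-$1,158.13) = $2,485.83

$2,485.83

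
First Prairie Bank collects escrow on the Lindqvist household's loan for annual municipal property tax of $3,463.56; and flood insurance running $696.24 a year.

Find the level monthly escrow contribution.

Municipal property tax = $3,463.56 annually
Flood insurance = $696.24 annually
Annual escrow total = $3,463.56 + $696.24 = $4,159.80
Per month = $4,159.80 ÷ 12 = $346.65

$346.65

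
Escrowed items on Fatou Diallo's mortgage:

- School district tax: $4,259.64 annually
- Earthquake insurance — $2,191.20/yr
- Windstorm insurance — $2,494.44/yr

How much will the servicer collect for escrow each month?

$745.44

School district tax — $4,259.64 annually
Earthquake insurance — $2,191.20 annually
Windstorm insurance — $2,494.44 annually
Total per year = $8,945.28
Monthly escrow = $8,945.28 / 12 = $745.44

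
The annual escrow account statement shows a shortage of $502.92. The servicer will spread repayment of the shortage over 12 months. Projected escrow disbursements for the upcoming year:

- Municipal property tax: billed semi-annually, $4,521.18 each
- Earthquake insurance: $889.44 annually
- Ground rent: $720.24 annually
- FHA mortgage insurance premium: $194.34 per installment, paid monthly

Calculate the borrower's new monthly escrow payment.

Municipal property tax = $4,521.18 × 2 = $9,042.36/yr
Earthquake insurance = $889.44/yr
Ground rent = $720.24/yr
FHA mortgage insurance premium = $194.34 × 12 = $2,332.08/yr
Total per year = $12,984.12
Base monthly escrow = $12,984.12 ÷ 12 = $1,082.01
Shortage spread = $502.92 / 12 = $41.91/mo
Adjusted monthly = $1,082.01 + $41.91 = $1,123.92

$1,123.92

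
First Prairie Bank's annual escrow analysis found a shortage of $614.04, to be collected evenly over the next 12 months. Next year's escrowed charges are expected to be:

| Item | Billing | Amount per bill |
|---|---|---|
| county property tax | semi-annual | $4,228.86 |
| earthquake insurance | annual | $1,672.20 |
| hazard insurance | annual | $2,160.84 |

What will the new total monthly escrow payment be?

County property tax — $4,228.86 × 2 = $8,457.72
Earthquake insurance — $1,672.20
Hazard insurance — $2,160.84
Total annual escrow = $8,457.72 + $1,672.20 + $2,160.84 = $12,290.76
Monthly = $12,290.76 ÷ 12 = $1,024.23
Shortage per month = $614.04 / 12 = $51.17
New monthly escrow = $1,024.23 + $51.17 = $1,075.40

$1,075.40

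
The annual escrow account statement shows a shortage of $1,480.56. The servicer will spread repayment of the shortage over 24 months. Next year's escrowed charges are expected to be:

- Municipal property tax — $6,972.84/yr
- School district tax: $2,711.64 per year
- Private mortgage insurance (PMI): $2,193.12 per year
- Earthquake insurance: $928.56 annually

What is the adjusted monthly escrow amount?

Municipal property tax = $6,972.84/yr
School district tax = $2,711.64/yr
Private mortgage insurance (PMI) = $2,193.12/yr
Earthquake insurance = $928.56/yr
Total per year = $12,806.16
Monthly = $12,806.16 / 12 = $1,067.18
Monthly shortage recovery: $1,480.56 / 24 = $61.69
New monthly escrow = $1,067.18 + $61.69 = $1,128.87

$1,128.87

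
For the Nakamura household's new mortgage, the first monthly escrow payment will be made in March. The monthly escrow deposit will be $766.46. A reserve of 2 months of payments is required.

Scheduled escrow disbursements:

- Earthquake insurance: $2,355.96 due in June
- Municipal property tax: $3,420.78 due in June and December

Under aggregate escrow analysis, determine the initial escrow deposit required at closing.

$4,243.82

Cushion = 2 × $766.46 = $1,532.92
Trial balance (start $0, +$766.46 each month, − disbursements):
  Mar: +$766.46 → $766.46
  Apr: +$766.46 → $1,532.92
  May: +$766.46 → $2,299.38
  Jun: +$766.46 − $5,776.74 → -$2,710.90
  Jul: +$766.46 → -$1,944.44
  Aug: +$766.46 → -$1,177.98
  Sep: +$766.46 → -$411.52
  Oct: +$766.46 → $354.94
  Nov: +$766.46 → $1,121.40
  Dec: +$766.46 − $3,420.78 → -$1,532.92
  Jan: +$766.46 → -$766.46
  Feb: +$766.46 → $0.00
Lowest trial balance = -$2,710.90 (Jun)
Initial deposit = cushion − low point = $1,532.92 − (-$2,710.90) = $4,243.82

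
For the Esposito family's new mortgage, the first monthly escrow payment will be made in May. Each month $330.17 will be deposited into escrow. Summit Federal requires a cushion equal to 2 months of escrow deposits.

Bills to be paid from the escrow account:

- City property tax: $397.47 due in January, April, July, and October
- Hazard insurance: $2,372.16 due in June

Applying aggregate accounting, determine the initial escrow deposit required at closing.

Cushion = 2 × $330.17 = $660.34
Trial balance (start $0, +$330.17 each month, − disbursements):
  May: +$330.17 → $330.17
  Jun: +$330.17 − $2,372.16 → -$1,711.82
  Jul: +$330.17 − $397.47 → -$1,779.12
  Aug: +$330.17 → -$1,448.95
  Sep: +$330.17 → -$1,118.78
  Oct: +$330.17 − $397.47 → -$1,186.08
  Nov: +$330.17 → -$855.91
  Dec: +$330.17 → -$525.74
  Jan: +$330.17 − $397.47 → -$593.04
  Feb: +$330.17 → -$262.87
  Mar: +$330.17 → $67.30
  Apr: +$330.17 − $397.47 → $0.00
Lowest trial balance = -$1,779.12 (Jul)
Initial deposit = cushion − low point = $660.34 − (-$1,779.12) = $2,439.46

$2,439.46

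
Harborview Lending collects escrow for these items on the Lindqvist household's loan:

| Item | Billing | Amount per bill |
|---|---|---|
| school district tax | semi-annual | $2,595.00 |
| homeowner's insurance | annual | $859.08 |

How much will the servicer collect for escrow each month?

$504.09

School district tax: $2,595.00 × 2 = $5,190.00 annually
Homeowner's insurance: $859.08 annually
Total per year = $5,190.00 + $859.08 = $6,049.08
Monthly escrow = $6,049.08 / 12 = $504.09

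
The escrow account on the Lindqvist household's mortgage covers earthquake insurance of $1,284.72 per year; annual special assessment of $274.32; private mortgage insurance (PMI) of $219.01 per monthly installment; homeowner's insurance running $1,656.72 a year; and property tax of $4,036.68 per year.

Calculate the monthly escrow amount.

$823.38

Earthquake insurance — $1,284.72/yr
Special assessment — $274.32/yr
Private mortgage insurance (PMI) — $219.01 × 12 = $2,628.12/yr
Homeowner's insurance — $1,656.72/yr
Property tax — $4,036.68/yr
Combined annual = $1,284.72 + $274.32 + $2,628.12 + $1,656.72 + $4,036.68 = $9,880.56
Monthly escrow = $9,880.56 / 12 = $823.38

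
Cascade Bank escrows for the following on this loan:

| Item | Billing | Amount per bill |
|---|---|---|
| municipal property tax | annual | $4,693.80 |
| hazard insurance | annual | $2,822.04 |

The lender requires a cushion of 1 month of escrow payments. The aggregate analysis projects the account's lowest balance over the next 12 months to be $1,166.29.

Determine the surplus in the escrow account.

$539.97

Municipal property tax: $4,693.80 per year
Hazard insurance: $2,822.04 per year
Combined annual = $4,693.80 + $2,822.04 = $7,515.84
Base monthly escrow = $7,515.84 ÷ 12 = $626.32
Required reserve = 1 × $626.32 = $626.32
Excess over cushion: $1,166.29 − $626.32 = $539.97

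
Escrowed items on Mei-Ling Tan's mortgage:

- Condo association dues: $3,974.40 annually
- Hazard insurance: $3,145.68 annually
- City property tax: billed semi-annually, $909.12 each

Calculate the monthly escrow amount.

Condo association dues — $3,974.40 annually
Hazard insurance — $3,145.68 annually
City property tax — $909.12 × 2 = $1,818.24 annually
Annual escrow total = $8,938.32
Per month = $8,938.32 / 12 = $744.86

$744.86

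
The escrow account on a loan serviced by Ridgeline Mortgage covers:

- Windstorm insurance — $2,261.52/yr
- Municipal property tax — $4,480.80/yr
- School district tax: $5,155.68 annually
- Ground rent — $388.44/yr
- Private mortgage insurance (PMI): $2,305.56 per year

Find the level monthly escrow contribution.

$1,216.00

Windstorm insurance: $2,261.52
Municipal property tax: $4,480.80
School district tax: $5,155.68
Ground rent: $388.44
Private mortgage insurance (PMI): $2,305.56
Total per year = $2,261.52 + $4,480.80 + $5,155.68 + $388.44 + $2,305.56 = $14,592.00
Base monthly escrow = $14,592.00 ÷ 12 = $1,216.00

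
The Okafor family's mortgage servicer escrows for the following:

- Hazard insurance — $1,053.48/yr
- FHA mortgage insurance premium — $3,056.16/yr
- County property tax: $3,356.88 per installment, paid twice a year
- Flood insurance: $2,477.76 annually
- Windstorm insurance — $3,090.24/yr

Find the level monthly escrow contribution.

$1,365.95

Hazard insurance: $1,053.48 annually
FHA mortgage insurance premium: $3,056.16 annually
County property tax: $3,356.88 × 2 = $6,713.76 annually
Flood insurance: $2,477.76 annually
Windstorm insurance: $3,090.24 annually
Annual escrow total = $16,391.40
Monthly = $16,391.40 / 12 = $1,365.95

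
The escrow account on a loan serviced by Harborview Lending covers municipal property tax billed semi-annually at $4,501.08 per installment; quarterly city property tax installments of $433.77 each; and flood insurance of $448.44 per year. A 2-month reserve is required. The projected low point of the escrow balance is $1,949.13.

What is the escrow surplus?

$84.85

Municipal property tax = $4,501.08 × 2 = $9,002.16 annually
City property tax = $433.77 × 4 = $1,735.08 annually
Flood insurance = $448.44 annually
Total per year = $11,185.68
Monthly = $11,185.68 / 12 = $932.14
Required cushion = 2 × $932.14 = $1,864.28
Surplus = $1,949.13 − $1,864.28 = $84.85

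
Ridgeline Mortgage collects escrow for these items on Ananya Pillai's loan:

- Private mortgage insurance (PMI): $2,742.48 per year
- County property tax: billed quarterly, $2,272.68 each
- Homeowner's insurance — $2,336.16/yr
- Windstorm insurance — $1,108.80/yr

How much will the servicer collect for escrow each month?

Private mortgage insurance (PMI) = $2,742.48 annually
County property tax = $2,272.68 × 4 = $9,090.72 annually
Homeowner's insurance = $2,336.16 annually
Windstorm insurance = $1,108.80 annually
Yearly total = $2,742.48 + $9,090.72 + $2,336.16 + $1,108.80 = $15,278.16
Monthly escrow = $15,278.16 / 12 = $1,273.18

$1,273.18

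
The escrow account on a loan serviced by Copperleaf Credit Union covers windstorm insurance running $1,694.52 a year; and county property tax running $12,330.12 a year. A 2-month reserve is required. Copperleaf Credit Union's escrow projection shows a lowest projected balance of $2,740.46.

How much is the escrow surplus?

$403.02

Windstorm insurance: $1,694.52
County property tax: $12,330.12
Combined annual = $1,694.52 + $12,330.12 = $14,024.64
Monthly escrow = $14,024.64 ÷ 12 = $1,168.72
Required cushion = 2 × $1,168.72 = $2,337.44
Surplus = $2,740.46 − $2,337.44 = $403.02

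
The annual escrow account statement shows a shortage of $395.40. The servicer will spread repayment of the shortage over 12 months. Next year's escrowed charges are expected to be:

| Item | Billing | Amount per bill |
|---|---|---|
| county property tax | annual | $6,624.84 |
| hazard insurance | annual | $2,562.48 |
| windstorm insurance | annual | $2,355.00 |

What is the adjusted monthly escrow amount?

$994.81

County property tax — $6,624.84
Hazard insurance — $2,562.48
Windstorm insurance — $2,355.00
Yearly total = $11,542.32
Per month = $11,542.32 ÷ 12 = $961.86
Monthly shortage recovery: $395.40 / 12 = $32.95
Adjusted monthly = $961.86 + $32.95 = $994.81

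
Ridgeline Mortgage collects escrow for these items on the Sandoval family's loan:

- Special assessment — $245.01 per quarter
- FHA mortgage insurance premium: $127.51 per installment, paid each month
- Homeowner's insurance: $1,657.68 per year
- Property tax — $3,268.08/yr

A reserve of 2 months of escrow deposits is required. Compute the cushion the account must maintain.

$1,239.32

Special assessment: $245.01 × 4 = $980.04 annually
FHA mortgage insurance premium: $127.51 × 12 = $1,530.12 annually
Homeowner's insurance: $1,657.68 annually
Property tax: $3,268.08 annually
Total per year = $980.04 + $1,530.12 + $1,657.68 + $3,268.08 = $7,435.92
Per month = $7,435.92 / 12 = $619.66
Required cushion = 2 × $619.66 = $1,239.32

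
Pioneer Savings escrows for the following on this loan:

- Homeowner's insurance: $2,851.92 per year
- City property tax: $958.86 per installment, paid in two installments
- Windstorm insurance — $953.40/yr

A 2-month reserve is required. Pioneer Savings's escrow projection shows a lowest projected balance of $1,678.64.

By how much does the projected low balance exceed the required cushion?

Homeowner's insurance — $2,851.92
City property tax — $958.86 × 2 = $1,917.72
Windstorm insurance — $953.40
Total annual escrow = $2,851.92 + $1,917.72 + $953.40 = $5,723.04
Monthly = $5,723.04 ÷ 12 = $476.92
Required cushion = 2 × $476.92 = $953.84
Surplus = $1,678.64 − $953.84 = $724.80

$724.80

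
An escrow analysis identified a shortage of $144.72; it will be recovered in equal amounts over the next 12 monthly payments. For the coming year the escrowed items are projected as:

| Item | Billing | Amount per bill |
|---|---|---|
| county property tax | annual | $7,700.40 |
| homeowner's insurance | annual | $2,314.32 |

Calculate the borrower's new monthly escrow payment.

$846.62

County property tax = $7,700.40 annually
Homeowner's insurance = $2,314.32 annually
Total per year = $7,700.40 + $2,314.32 = $10,014.72
Base monthly escrow = $10,014.72 / 12 = $834.56
Shortage spread = $144.72 / 12 = $12.06/mo
Adjusted monthly = $834.56 + $12.06 = $846.62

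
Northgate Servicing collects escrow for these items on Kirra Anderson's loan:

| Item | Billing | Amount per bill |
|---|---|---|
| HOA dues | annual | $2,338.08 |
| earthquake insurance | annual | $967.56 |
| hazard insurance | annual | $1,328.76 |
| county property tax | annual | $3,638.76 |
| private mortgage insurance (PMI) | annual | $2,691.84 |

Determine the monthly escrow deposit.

HOA dues — $2,338.08 annually
Earthquake insurance — $967.56 annually
Hazard insurance — $1,328.76 annually
County property tax — $3,638.76 annually
Private mortgage insurance (PMI) — $2,691.84 annually
Total annual escrow = $2,338.08 + $967.56 + $1,328.76 + $3,638.76 + $2,691.84 = $10,965.00
Monthly escrow = $10,965.00 ÷ 12 = $913.75

$913.75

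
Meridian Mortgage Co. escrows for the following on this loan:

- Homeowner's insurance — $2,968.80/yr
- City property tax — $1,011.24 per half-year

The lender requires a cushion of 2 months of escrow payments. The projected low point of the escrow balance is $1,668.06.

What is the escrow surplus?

Homeowner's insurance: $2,968.80 per year
City property tax: $1,011.24 × 2 = $2,022.48 per year
Total per year = $4,991.28
Base monthly escrow = $4,991.28 / 12 = $415.94
Required reserve = 2 × $415.94 = $831.88
Surplus = $1,668.06 − $831.88 = $836.18

$836.18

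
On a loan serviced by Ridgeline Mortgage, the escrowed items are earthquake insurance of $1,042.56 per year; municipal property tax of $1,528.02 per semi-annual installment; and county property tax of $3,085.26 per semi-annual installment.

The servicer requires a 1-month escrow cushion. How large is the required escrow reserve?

Earthquake insurance = $1,042.56/yr
Municipal property tax = $1,528.02 × 2 = $3,056.04/yr
County property tax = $3,085.26 × 2 = $6,170.52/yr
Total annual escrow = $1,042.56 + $3,056.04 + $6,170.52 = $10,269.12
Base monthly escrow = $10,269.12 / 12 = $855.76
Cushion = 1 × $855.76 = $855.76

$855.76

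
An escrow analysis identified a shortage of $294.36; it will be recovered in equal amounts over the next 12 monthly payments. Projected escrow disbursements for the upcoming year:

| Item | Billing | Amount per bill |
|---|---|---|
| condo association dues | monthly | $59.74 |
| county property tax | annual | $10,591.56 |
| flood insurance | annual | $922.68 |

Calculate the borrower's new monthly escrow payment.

$1,043.79

Condo association dues = $59.74 × 12 = $716.88 annually
County property tax = $10,591.56 annually
Flood insurance = $922.68 annually
Total annual escrow = $716.88 + $10,591.56 + $922.68 = $12,231.12
Per month = $12,231.12 / 12 = $1,019.26
Monthly shortage recovery: $294.36 / 12 = $24.53
New monthly escrow = $1,019.26 + $24.53 = $1,043.79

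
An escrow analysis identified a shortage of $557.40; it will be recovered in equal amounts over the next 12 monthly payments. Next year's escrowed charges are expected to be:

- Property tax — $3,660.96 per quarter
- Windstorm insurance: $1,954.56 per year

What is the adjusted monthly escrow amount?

Property tax — $3,660.96 × 4 = $14,643.84/yr
Windstorm insurance — $1,954.56/yr
Total per year = $16,598.40
Per month = $16,598.40 ÷ 12 = $1,383.20
Monthly shortage recovery: $557.40 ÷ 12 = $46.45
New monthly escrow = $1,383.20 + $46.45 = $1,429.65

$1,429.65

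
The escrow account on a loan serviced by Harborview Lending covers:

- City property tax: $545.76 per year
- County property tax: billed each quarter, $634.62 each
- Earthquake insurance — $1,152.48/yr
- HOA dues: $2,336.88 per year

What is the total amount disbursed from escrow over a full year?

City property tax = $545.76 annually
County property tax = $634.62 × 4 = $2,538.48 annually
Earthquake insurance = $1,152.48 annually
HOA dues = $2,336.88 annually
Combined annual = $545.76 + $2,538.48 + $1,152.48 + $2,336.88 = $6,573.60

$6,573.60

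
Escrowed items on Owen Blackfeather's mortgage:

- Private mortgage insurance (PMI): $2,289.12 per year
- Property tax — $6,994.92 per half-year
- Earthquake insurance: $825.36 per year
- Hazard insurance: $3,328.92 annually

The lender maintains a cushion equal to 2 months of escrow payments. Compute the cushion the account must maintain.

$3,405.54

Private mortgage insurance (PMI) — $2,289.12/yr
Property tax — $6,994.92 × 2 = $13,989.84/yr
Earthquake insurance — $825.36/yr
Hazard insurance — $3,328.92/yr
Annual escrow total = $20,433.24
Base monthly escrow = $20,433.24 ÷ 12 = $1,702.77
Required cushion = 2 × $1,702.77 = $3,405.54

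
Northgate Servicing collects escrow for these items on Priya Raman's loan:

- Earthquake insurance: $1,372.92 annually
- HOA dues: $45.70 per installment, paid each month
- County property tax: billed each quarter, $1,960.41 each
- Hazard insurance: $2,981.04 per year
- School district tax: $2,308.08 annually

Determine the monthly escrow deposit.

$1,254.34

Earthquake insurance: $1,372.92 annually
HOA dues: $45.70 × 12 = $548.40 annually
County property tax: $1,960.41 × 4 = $7,841.64 annually
Hazard insurance: $2,981.04 annually
School district tax: $2,308.08 annually
Total per year = $1,372.92 + $548.40 + $7,841.64 + $2,981.04 + $2,308.08 = $15,052.08
Monthly = $15,052.08 / 12 = $1,254.34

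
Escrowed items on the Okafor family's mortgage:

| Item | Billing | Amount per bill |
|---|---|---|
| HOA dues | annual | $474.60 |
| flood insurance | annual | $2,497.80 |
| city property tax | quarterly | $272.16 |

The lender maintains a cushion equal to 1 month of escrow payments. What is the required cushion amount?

$338.42

HOA dues = $474.60 per year
Flood insurance = $2,497.80 per year
City property tax = $272.16 × 4 = $1,088.64 per year
Combined annual = $4,061.04
Monthly = $4,061.04 / 12 = $338.42
Reserve = 1 × $338.42 = $338.42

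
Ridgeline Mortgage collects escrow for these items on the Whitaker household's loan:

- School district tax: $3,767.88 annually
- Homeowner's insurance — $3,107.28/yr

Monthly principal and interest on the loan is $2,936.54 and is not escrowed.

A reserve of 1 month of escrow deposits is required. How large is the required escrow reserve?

$572.93

School district tax: $3,767.88 per year
Homeowner's insurance: $3,107.28 per year
Total per year = $3,767.88 + $3,107.28 = $6,875.16
Per month = $6,875.16 / 12 = $572.93
Reserve = 1 × $572.93 = $572.93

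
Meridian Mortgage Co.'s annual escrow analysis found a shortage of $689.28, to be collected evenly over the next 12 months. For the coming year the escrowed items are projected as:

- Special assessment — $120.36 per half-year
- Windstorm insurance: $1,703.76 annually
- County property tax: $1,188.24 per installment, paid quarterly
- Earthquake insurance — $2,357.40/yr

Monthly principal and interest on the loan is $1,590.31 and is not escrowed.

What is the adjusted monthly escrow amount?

$812.01

Special assessment — $120.36 × 2 = $240.72 annually
Windstorm insurance — $1,703.76 annually
County property tax — $1,188.24 × 4 = $4,752.96 annually
Earthquake insurance — $2,357.40 annually
Total annual escrow = $240.72 + $1,703.76 + $4,752.96 + $2,357.40 = $9,054.84
Base monthly escrow = $9,054.84 ÷ 12 = $754.57
Monthly shortage recovery: $689.28 ÷ 12 = $57.44
Adjusted monthly = $754.57 + $57.44 = $812.01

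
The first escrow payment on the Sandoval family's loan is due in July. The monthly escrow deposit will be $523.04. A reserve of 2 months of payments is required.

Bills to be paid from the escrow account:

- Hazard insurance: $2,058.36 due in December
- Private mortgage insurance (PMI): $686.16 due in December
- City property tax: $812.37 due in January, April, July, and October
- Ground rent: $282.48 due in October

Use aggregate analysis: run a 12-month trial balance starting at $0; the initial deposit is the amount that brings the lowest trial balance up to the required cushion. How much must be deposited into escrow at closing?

$2,848.91

Cushion = 2 × $523.04 = $1,046.08
Trial balance (start $0, +$523.04 each month, − disbursements):
  Jul: +$523.04 − $812.37 → -$289.33
  Aug: +$523.04 → $233.71
  Sep: +$523.04 → $756.75
  Oct: +$523.04 − $1,094.85 → $184.94
  Nov: +$523.04 → $707.98
  Dec: +$523.04 − $2,744.52 → -$1,513.50
  Jan: +$523.04 − $812.37 → -$1,802.83
  Feb: +$523.04 → -$1,279.79
  Mar: +$523.04 → -$756.75
  Apr: +$523.04 − $812.37 → -$1,046.08
  May: +$523.04 → -$523.04
  Jun: +$523.04 → $0.00
Lowest trial balance = -$1,802.83 (Jan)
Initial deposit = cushion − low point = $1,046.08 − (-$1,802.83) = $2,848.91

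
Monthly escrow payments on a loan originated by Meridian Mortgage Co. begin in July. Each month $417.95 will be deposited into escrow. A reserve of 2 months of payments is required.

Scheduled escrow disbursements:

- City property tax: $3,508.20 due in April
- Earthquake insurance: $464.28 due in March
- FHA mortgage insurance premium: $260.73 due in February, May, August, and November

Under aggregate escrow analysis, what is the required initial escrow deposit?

Cushion = 2 × $417.95 = $835.90
Trial balance (start $0, +$417.95 each month, − disbursements):
  Jul: +$417.95 → $417.95
  Aug: +$417.95 − $260.73 → $575.17
  Sep: +$417.95 → $993.12
  Oct: +$417.95 → $1,411.07
  Nov: +$417.95 − $260.73 → $1,568.29
  Dec: +$417.95 → $1,986.24
  Jan: +$417.95 → $2,404.19
  Feb: +$417.95 − $260.73 → $2,561.41
  Mar: +$417.95 − $464.28 → $2,515.08
  Apr: +$417.95 − $3,508.20 → -$575.17
  May: +$417.95 − $260.73 → -$417.95
  Jun: +$417.95 → $0.00
Lowest trial balance = -$575.17 (Apr)
Initial deposit = cushion − low point = $835.90 − (-$575.17) = $1,411.07

$1,411.07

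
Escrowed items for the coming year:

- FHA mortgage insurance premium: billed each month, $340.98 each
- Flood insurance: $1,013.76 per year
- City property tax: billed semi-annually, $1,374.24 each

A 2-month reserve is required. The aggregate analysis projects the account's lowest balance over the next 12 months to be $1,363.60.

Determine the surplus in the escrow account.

FHA mortgage insurance premium — $340.98 × 12 = $4,091.76 annually
Flood insurance — $1,013.76 annually
City property tax — $1,374.24 × 2 = $2,748.48 annually
Combined annual = $4,091.76 + $1,013.76 + $2,748.48 = $7,854.00
Monthly = $7,854.00 ÷ 12 = $654.50
Cushion = 2 × $654.50 = $1,309.00
Surplus = $1,363.60 − $1,309.00 = $54.60

$54.60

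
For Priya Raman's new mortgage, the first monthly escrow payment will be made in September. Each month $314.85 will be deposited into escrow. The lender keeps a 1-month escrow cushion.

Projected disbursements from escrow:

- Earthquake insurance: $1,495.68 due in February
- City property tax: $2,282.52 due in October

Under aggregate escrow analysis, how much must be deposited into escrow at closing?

$2,203.95

Cushion = 1 × $314.85 = $314.85
Trial balance (start $0, +$314.85 each month, − disbursements):
  Sep: +$314.85 → $314.85
  Oct: +$314.85 − $2,282.52 → -$1,652.82
  Nov: +$314.85 → -$1,337.97
  Dec: +$314.85 → -$1,023.12
  Jan: +$314.85 → -$708.27
  Feb: +$314.85 − $1,495.68 → -$1,889.10
  Mar: +$314.85 → -$1,574.25
  Apr: +$314.85 → -$1,259.40
  May: +$314.85 → -$944.55
  Jun: +$314.85 → -$629.70
  Jul: +$314.85 → -$314.85
  Aug: +$314.85 → $0.00
Lowest trial balance = -$1,889.10 (Feb)
Initial deposit = cushion − low point = $314.85 − (-$1,889.10) = $2,203.95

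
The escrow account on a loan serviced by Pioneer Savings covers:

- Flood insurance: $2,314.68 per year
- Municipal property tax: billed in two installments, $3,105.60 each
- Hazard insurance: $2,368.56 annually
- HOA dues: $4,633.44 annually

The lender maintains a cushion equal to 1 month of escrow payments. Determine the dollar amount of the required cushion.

Flood insurance — $2,314.68
Municipal property tax — $3,105.60 × 2 = $6,211.20
Hazard insurance — $2,368.56
HOA dues — $4,633.44
Yearly total = $2,314.68 + $6,211.20 + $2,368.56 + $4,633.44 = $15,527.88
Monthly escrow = $15,527.88 / 12 = $1,293.99
Reserve = 1 × $1,293.99 = $1,293.99

$1,293.99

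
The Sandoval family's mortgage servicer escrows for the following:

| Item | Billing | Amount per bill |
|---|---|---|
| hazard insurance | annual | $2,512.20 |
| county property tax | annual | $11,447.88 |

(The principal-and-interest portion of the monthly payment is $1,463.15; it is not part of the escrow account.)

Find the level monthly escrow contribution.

Hazard insurance — $2,512.20
County property tax — $11,447.88
Total annual escrow = $2,512.20 + $11,447.88 = $13,960.08
Monthly escrow = $13,960.08 ÷ 12 = $1,163.34

$1,163.34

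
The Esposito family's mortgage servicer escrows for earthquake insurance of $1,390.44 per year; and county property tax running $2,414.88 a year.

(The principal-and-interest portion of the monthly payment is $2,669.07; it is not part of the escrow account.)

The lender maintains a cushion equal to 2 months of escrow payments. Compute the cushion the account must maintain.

Earthquake insurance = $1,390.44 annually
County property tax = $2,414.88 annually
Yearly total = $1,390.44 + $2,414.88 = $3,805.32
Per month = $3,805.32 / 12 = $317.11
Required cushion = 2 × $317.11 = $634.22

$634.22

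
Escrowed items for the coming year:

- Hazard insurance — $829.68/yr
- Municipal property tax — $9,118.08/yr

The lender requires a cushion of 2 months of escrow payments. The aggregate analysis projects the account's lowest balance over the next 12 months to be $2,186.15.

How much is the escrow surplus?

Hazard insurance = $829.68/yr
Municipal property tax = $9,118.08/yr
Combined annual = $829.68 + $9,118.08 = $9,947.76
Base monthly escrow = $9,947.76 ÷ 12 = $828.98
Cushion = 2 × $828.98 = $1,657.96
Excess over cushion: $2,186.15 − $1,657.96 = $528.19

$528.19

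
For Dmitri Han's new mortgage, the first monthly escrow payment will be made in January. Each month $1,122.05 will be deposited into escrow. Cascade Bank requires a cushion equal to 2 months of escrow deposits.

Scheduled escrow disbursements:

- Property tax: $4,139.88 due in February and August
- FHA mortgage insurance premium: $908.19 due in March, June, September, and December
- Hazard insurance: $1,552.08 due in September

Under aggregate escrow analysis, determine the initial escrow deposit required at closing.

$4,702.06

Cushion = 2 × $1,122.05 = $2,244.10
Trial balance (start $0, +$1,122.05 each month, − disbursements):
  Jan: +$1,122.05 → $1,122.05
  Feb: +$1,122.05 − $4,139.88 → -$1,895.78
  Mar: +$1,122.05 − $908.19 → -$1,681.92
  Apr: +$1,122.05 → -$559.87
  May: +$1,122.05 → $562.18
  Jun: +$1,122.05 − $908.19 → $776.04
  Jul: +$1,122.05 → $1,898.09
  Aug: +$1,122.05 − $4,139.88 → -$1,119.74
  Sep: +$1,122.05 − $2,460.27 → -$2,457.96
  Oct: +$1,122.05 → -$1,335.91
  Nov: +$1,122.05 → -$213.86
  Dec: +$1,122.05 − $908.19 → $0.00
Lowest trial balance = -$2,457.96 (Sep)
Initial deposit = cushion − low point = $2,244.10 − (-$2,457.96) = $4,702.06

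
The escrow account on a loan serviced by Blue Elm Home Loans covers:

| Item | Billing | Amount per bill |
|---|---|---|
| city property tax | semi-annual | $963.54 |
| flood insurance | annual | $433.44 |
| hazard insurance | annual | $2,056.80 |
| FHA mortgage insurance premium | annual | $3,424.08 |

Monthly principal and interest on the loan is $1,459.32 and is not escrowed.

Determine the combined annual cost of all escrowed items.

$7,841.40

City property tax — $963.54 × 2 = $1,927.08
Flood insurance — $433.44
Hazard insurance — $2,056.80
FHA mortgage insurance premium — $3,424.08
Combined annual = $1,927.08 + $433.44 + $2,056.80 + $3,424.08 = $7,841.40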